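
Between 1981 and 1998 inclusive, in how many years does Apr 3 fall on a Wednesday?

Day of week of April 3 in each year:
1981: Fri, 1982: Sat, 1983: Sun, 1984: Tue, 1985: Wed ✓, 1986: Thu, 1987: Fri, 1988: Sun, 1989: Mon, 1990: Tue, 1991: Wed ✓, 1992: Fri, 1993: Sat, 1994: Sun, 1995: Mon, 1996: Wed ✓, 1997: Thu, 1998: Fri
Wednesdays: 1985, 1991, 1996.

3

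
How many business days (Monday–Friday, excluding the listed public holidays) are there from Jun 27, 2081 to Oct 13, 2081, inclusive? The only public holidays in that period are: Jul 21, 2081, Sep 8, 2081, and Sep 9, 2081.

74

Jun 27, 2081 is a Friday.
From Jun 27, 2081 to Oct 13, 2081 is 109 days inclusive.
109 = 7 × 15 + 4, so there are 15 full weeks plus 4 extra days.
Each full week contributes 5 weekdays (Mon–Fri): 15 × 5 = 75.
The 4 extra days are Friday, Saturday, Sunday, Monday — 2 of them qualify.
Total: 75 + 2 = 77.
Holidays: Jul 21, 2081 (Mon); Sep 8, 2081 (Mon); Sep 9, 2081 (Tue).
All 3 holidays fall on weekdays, so subtract 3.
Business days: 77 − 3 = 74.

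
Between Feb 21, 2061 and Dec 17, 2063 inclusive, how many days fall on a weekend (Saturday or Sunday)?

Feb 21, 2061 is a Monday.
From Feb 21, 2061 to Dec 17, 2063 is 1030 days inclusive.
1030 = 7 × 147 + 1, so there are 147 full weeks plus 1 extra day.
Each full week contributes 2 weekend days (Sat, Sun): 147 × 2 = 294.
The 1 extra day is Mon — none qualify.
Total: 294 + 0 = 294.

294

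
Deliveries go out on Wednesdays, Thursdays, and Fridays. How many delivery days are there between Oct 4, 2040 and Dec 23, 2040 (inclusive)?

Oct 4, 2040 is a Thursday.
The range spans 81 days (inclusive of both endpoints).
81 = 7 × 11 + 4, so there are 11 full weeks plus 4 extra days.
Each full week contributes 3 days from the set (Wed, Thu, Fri): 11 × 3 = 33.
The 4 extra days are Thu, Fri, Sat, Sun — 2 of them qualify.
Total: 33 + 2 = 35.

35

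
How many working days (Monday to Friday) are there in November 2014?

20 weekdays

November 1, 2014 is a Saturday.
The range spans 30 days (inclusive of both endpoints).
30 = 7 × 4 + 2, so there are 4 full weeks plus 2 extra days.
Each full week contributes 5 weekdays (Mon–Fri): 4 × 5 = 20.
The 2 extra days are Saturday, Sunday — none qualify.
Total: 20 + 0 = 20.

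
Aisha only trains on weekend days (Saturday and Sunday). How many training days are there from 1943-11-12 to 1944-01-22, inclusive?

21

1943-11-12 is a Friday.
The range spans 72 days (inclusive of both endpoints).
72 = 7 × 10 + 2, so there are 10 full weeks plus 2 extra days.
Each full week contributes 2 weekend days (Sat, Sun): 10 × 2 = 20.
The 2 extra days are Friday, Saturday — 1 of them qualifies.
Total: 20 + 1 = 21.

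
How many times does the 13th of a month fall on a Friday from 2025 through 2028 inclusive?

6

Friday-the-13ths by year:
2025: Jun
2026: Feb, Mar, Nov
2027: Aug
2028: Oct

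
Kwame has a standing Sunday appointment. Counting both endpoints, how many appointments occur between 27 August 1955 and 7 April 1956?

32

27 August 1955 is a Saturday.
That's 225 days from start to end, counting both.
225 = 7 × 32 + 1, so there are 32 full weeks plus 1 extra day.
Each full week contributes one Sunday: 32 so far.
The 1 extra day is Saturday — none qualify.
Total: 32 + 0 = 32.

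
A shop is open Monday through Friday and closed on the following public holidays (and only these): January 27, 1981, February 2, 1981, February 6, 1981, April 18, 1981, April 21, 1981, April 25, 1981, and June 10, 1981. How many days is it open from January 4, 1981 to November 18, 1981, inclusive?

January 4, 1981 is a Sunday.
From January 4, 1981 to November 18, 1981 is 319 days inclusive.
319 = 7 × 45 + 4, so there are 45 full weeks plus 4 extra days.
Each full week contributes 5 weekdays (Mon–Fri): 45 × 5 = 225.
The 4 extra days are Sun, Mon, Tue, Wed — 3 of them qualify.
Total: 225 + 3 = 228.
Holidays: January 27, 1981 (Tue); February 2, 1981 (Mon); February 6, 1981 (Fri); April 18, 1981 (Sat); April 21, 1981 (Tue); April 25, 1981 (Sat); June 10, 1981 (Wed).
5 of the 7 holidays fall on weekdays; the rest are weekends and were already excluded.
Business days: 228 − 5 = 223.

223 working days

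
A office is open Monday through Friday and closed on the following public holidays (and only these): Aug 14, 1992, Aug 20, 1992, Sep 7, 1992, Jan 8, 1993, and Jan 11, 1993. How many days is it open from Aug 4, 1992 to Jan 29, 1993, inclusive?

124 business days

Aug 4, 1992 is a Tuesday.
The range spans 179 days (inclusive of both endpoints).
179 = 7 × 25 + 4, so there are 25 full weeks plus 4 extra days.
Each full week contributes 5 weekdays (Mon–Fri): 25 × 5 = 125.
The 4 extra days are Tue, Wed, Thu, Fri — 4 of them qualify.
Total: 125 + 4 = 129.
Holidays: Aug 14, 1992 (Fri); Aug 20, 1992 (Thu); Sep 7, 1992 (Mon); Jan 8, 1993 (Fri); Jan 11, 1993 (Mon).
All 5 holidays fall on weekdays, so subtract 5.
Business days: 129 − 5 = 124.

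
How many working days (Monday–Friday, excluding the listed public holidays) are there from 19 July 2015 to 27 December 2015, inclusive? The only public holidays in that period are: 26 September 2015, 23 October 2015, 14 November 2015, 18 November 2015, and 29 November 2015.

113 working days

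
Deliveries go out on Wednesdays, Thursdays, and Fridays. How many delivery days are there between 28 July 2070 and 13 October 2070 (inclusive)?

28 July 2070 is a Monday.
From 28 July 2070 to 13 October 2070 is 78 days inclusive.
78 = 7 × 11 + 1, so there are 11 full weeks plus 1 extra day.
Each full week contributes 3 days from the set (Wed, Thu, Fri): 11 × 3 = 33.
The 1 extra day is Monday — none qualify.
Total: 33 + 0 = 33.

33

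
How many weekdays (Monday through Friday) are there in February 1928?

1928-02-01 is a Wednesday.
That's 29 days from start to end, counting both.
29 = 7 × 4 + 1, so there are 4 full weeks plus 1 extra day.
Each full week contributes 5 weekdays (Mon–Fri): 4 × 5 = 20.
The 1 extra day is Wed — 1 of them qualifies.
Total: 20 + 1 = 21.

21 weekdays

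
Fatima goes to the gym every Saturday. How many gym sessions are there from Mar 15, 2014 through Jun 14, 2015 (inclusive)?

66 Saturdays

Mar 15, 2014 is a Saturday.
From Mar 15, 2014 to Jun 14, 2015 is 457 days inclusive.
457 = 7 × 65 + 2, so there are 65 full weeks plus 2 extra days.
Each full week contributes one Saturday: 65 so far.
The 2 extra days are Saturday, Sunday — 1 of them qualifies.
Total: 65 + 1 = 66.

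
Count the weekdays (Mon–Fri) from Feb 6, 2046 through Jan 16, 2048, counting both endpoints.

Feb 6, 2046 is a Tuesday.
The range spans 710 days (inclusive of both endpoints).
710 = 7 × 101 + 3, so there are 101 full weeks plus 3 extra days.
Each full week contributes 5 weekdays (Mon–Fri): 101 × 5 = 505.
The 3 extra days are Tue, Wed, Thu — 3 of them qualify.
Total: 505 + 3 = 508.

508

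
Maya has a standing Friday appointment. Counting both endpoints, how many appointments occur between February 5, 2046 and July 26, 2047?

77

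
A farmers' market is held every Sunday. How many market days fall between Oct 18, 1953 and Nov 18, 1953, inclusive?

Oct 18, 1953 is a Sunday.
That's 32 days from start to end, counting both.
32 = 7 × 4 + 4, so there are 4 full weeks plus 4 extra days.
Each full week contributes one Sunday: 4 so far.
The 4 extra days are Sun, Mon, Tue, Wed — 1 of them qualifies.
Total: 4 + 1 = 5.

5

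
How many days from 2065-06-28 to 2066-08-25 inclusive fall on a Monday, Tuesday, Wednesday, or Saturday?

243

2065-06-28 is a Sunday.
That's 424 days from start to end, counting both.
424 = 7 × 60 + 4, so there are 60 full weeks plus 4 extra days.
Each full week contributes 4 days from the set (Mon, Tue, Wed, Sat): 60 × 4 = 240.
The 4 extra days are Sunday, Monday, Tuesday, Wednesday — 3 of them qualify.
Total: 240 + 3 = 243.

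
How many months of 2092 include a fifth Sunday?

A month has five Sundays exactly when Sunday falls within its first (length − 28) days.
Jan: 31 days, starts Tue → 5 of Tue, Wed, Thu
Feb: 29 days, starts Fri → 5 of Fri
Mar: 31 days, starts Sat → 5 of Sat, Sun, Mon ✓
Apr: 30 days, starts Tue → 5 of Tue, Wed
May: 31 days, starts Thu → 5 of Thu, Fri, Sat
Jun: 30 days, starts Sun → 5 of Sun, Mon ✓
Jul: 31 days, starts Tue → 5 of Tue, Wed, Thu
Aug: 31 days, starts Fri → 5 of Fri, Sat, Sun ✓
Sep: 30 days, starts Mon → 5 of Mon, Tue
Oct: 31 days, starts Wed → 5 of Wed, Thu, Fri
Nov: 30 days, starts Sat → 5 of Sat, Sun ✓
Dec: 31 days, starts Mon → 5 of Mon, Tue, Wed
Months with five Sundays: Mar, Jun, Aug, Nov.

4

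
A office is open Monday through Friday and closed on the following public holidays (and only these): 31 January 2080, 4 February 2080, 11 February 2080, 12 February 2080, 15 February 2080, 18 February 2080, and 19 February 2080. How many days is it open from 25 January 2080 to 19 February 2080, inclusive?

14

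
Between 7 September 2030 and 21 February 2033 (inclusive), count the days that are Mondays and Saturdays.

258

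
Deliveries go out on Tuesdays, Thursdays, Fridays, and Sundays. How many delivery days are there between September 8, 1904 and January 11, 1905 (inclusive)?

72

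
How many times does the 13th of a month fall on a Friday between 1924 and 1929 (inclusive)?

11

Friday-the-13ths by year:
1924: Jun
1925: Feb, Mar, Nov
1926: Aug
1927: May
1928: Jan, Apr, Jul
1929: Sep, Dec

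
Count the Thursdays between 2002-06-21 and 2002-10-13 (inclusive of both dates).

16 Thursdays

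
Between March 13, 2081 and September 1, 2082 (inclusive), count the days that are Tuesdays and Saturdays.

154

March 13, 2081 is a Thursday.
The range spans 538 days (inclusive of both endpoints).
538 = 7 × 76 + 6, so there are 76 full weeks plus 6 extra days.
Each full week contributes 2 days from the set (Tue, Sat): 76 × 2 = 152.
The 6 extra days are Thu, Fri, Sat, Sun, Mon, Tue — 2 of them qualify.
Total: 152 + 2 = 154.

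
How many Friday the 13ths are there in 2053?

1

The 13th falls on a Friday when the month's 13th has weekday Fri.
Jan 13 is Mon; Feb 13 is Thu; Mar 13 is Thu; Apr 13 is Sun; May 13 is Tue; Jun 13 is Fri ✓; Jul 13 is Sun; Aug 13 is Wed; Sep 13 is Sat; Oct 13 is Mon; Nov 13 is Thu; Dec 13 is Sat.
Friday the 13ths: Jun.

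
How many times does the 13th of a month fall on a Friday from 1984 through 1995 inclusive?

Friday-the-13ths by year:
1984: Jan, Apr, Jul
1985: Sep, Dec
1986: Jun
1987: Feb, Mar, Nov
1988: May
1989: Jan, Oct
1990: Apr, Jul
1991: Sep, Dec
1992: Mar, Nov
1993: Aug
1994: May
1995: Jan, Oct

22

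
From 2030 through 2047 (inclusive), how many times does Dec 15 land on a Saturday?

3

Day of week of December 15 in each year:
2030: Sun, 2031: Mon, 2032: Wed, 2033: Thu, 2034: Fri, 2035: Sat ✓, 2036: Mon, 2037: Tue, 2038: Wed, 2039: Thu, 2040: Sat ✓, 2041: Sun, 2042: Mon, 2043: Tue, 2044: Thu, 2045: Fri, 2046: Sat ✓, 2047: Sun
Saturdays: 2035, 2040, 2046.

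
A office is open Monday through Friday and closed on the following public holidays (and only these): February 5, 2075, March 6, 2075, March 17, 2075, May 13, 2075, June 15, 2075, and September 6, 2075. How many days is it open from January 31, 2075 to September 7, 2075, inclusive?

153 business days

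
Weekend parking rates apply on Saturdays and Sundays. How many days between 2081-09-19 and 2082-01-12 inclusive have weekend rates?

34

2081-09-19 is a Friday.
The range spans 116 days (inclusive of both endpoints).
116 = 7 × 16 + 4, so there are 16 full weeks plus 4 extra days.
Each full week contributes 2 weekend days (Sat, Sun): 16 × 2 = 32.
The 4 extra days are Fri, Sat, Sun, Mon — 2 of them qualify.
Total: 32 + 2 = 34.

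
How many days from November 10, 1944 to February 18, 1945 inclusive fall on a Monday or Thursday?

November 10, 1944 is a Friday.
From November 10, 1944 to February 18, 1945 is 101 days inclusive.
101 = 7 × 14 + 3, so there are 14 full weeks plus 3 extra days.
Each full week contributes 2 days from the set (Mon, Thu): 14 × 2 = 28.
The 3 extra days are Fri, Sat, Sun — none qualify.
Total: 28 + 0 = 28.

28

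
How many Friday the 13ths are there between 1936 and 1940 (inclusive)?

8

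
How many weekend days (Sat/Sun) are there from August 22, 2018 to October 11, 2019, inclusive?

118

August 22, 2018 is a Wednesday.
That's 416 days from start to end, counting both.
416 = 7 × 59 + 3, so there are 59 full weeks plus 3 extra days.
Each full week contributes 2 weekend days (Sat, Sun): 59 × 2 = 118.
The 3 extra days are Wed, Thu, Fri — none qualify.
Total: 118 + 0 = 118.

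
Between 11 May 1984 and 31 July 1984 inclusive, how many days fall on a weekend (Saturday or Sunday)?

24

11 May 1984 is a Friday.
From 11 May 1984 to 31 July 1984 is 82 days inclusive.
82 = 7 × 11 + 5, so there are 11 full weeks plus 5 extra days.
Each full week contributes 2 weekend days (Sat, Sun): 11 × 2 = 22.
The 5 extra days are Fri, Sat, Sun, Mon, Tue — 2 of them qualify.
Total: 22 + 2 = 24.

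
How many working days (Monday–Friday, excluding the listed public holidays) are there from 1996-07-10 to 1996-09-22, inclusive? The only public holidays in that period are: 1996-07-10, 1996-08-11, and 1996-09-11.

51 working days

1996-07-10 is a Wednesday.
From 1996-07-10 to 1996-09-22 is 75 days inclusive.
75 = 7 × 10 + 5, so there are 10 full weeks plus 5 extra days.
Each full week contributes 5 weekdays (Mon–Fri): 10 × 5 = 50.
The 5 extra days are Wed, Thu, Fri, Sat, Sun — 3 of them qualify.
Total: 50 + 3 = 53.
Holidays: 1996-07-10 (Wed); 1996-08-11 (Sun); 1996-09-11 (Wed).
2 of the 3 holidays fall on weekdays; the rest are weekends and were already excluded.
Business days: 53 − 2 = 51.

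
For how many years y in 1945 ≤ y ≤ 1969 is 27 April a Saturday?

4

Day of week of April 27 in each year:
1945: Fri, 1946: Sat ✓, 1947: Sun, 1948: Tue, 1949: Wed, 1950: Thu, 1951: Fri, 1952: Sun, 1953: Mon, 1954: Tue, 1955: Wed, 1956: Fri, 1957: Sat ✓, 1958: Sun, 1959: Mon, 1960: Wed, 1961: Thu, 1962: Fri, 1963: Sat ✓, 1964: Mon, 1965: Tue, 1966: Wed, 1967: Thu, 1968: Sat ✓, 1969: Sun
Saturdays: 1946, 1957, 1963, 1968.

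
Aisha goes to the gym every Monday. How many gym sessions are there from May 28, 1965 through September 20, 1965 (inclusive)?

17

May 28, 1965 is a Friday.
The range spans 116 days (inclusive of both endpoints).
116 = 7 × 16 + 4, so there are 16 full weeks plus 4 extra days.
Each full week contributes one Monday: 16 so far.
The 4 extra days are Friday, Saturday, Sunday, Monday — 1 of them qualifies.
Total: 16 + 1 = 17.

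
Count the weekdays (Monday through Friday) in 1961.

1961-01-01 is a Sunday.
That's 365 days from start to end, counting both.
365 = 7 × 52 + 1, so there are 52 full weeks plus 1 extra day.
Each full week contributes 5 weekdays (Mon–Fri): 52 × 5 = 260.
The 1 extra day is Sunday — none qualify.
Total: 260 + 0 = 260.

260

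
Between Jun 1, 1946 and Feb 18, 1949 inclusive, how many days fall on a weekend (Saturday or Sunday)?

284

Jun 1, 1946 is a Saturday.
That's 994 days from start to end, counting both.
994 = 7 × 142, so the span is exactly 142 full weeks.
Each full week contributes 2 weekend days (Sat, Sun): 142 × 2 = 284.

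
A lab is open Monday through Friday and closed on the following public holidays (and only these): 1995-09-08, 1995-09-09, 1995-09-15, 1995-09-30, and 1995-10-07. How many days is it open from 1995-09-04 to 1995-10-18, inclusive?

31 business days

1995-09-04 is a Monday.
From 1995-09-04 to 1995-10-18 is 45 days inclusive.
45 = 7 × 6 + 3, so there are 6 full weeks plus 3 extra days.
Each full week contributes 5 weekdays (Mon–Fri): 6 × 5 = 30.
The 3 extra days are Monday, Tuesday, Wednesday — 3 of them qualify.
Total: 30 + 3 = 33.
Holidays: 1995-09-08 (Fri); 1995-09-09 (Sat); 1995-09-15 (Fri); 1995-09-30 (Sat); 1995-10-07 (Sat).
2 of the 5 holidays fall on weekdays; the rest are weekends and were already excluded.
Business days: 33 − 2 = 31.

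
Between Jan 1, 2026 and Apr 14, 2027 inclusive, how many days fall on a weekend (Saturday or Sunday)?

134

Jan 1, 2026 is a Thursday.
From Jan 1, 2026 to Apr 14, 2027 is 469 days inclusive.
469 = 7 × 67, so the span is exactly 67 full weeks.
Each full week contributes 2 weekend days (Sat, Sun): 67 × 2 = 134.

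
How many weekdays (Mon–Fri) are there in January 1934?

23 weekdays

January 1, 1934 is a Monday.
That's 31 days from start to end, counting both.
31 = 7 × 4 + 3, so there are 4 full weeks plus 3 extra days.
Each full week contributes 5 weekdays (Mon–Fri): 4 × 5 = 20.
The 3 extra days are Monday, Tuesday, Wednesday — 3 of them qualify.
Total: 20 + 3 = 23.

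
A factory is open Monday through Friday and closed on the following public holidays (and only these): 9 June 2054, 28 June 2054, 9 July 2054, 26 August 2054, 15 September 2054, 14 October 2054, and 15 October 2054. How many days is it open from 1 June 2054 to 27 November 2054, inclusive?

124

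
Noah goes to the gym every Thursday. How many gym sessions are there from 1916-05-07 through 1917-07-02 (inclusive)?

60 Thursdays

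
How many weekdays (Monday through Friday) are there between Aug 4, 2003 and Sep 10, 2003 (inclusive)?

28

Aug 4, 2003 is a Monday.
From Aug 4, 2003 to Sep 10, 2003 is 38 days inclusive.
38 = 7 × 5 + 3, so there are 5 full weeks plus 3 extra days.
Each full week contributes 5 weekdays (Mon–Fri): 5 × 5 = 25.
The 3 extra days are Mon, Tue, Wed — 3 of them qualify.
Total: 25 + 3 = 28.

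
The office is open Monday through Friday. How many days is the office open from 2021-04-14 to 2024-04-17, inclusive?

2021-04-14 is a Wednesday.
From 2021-04-14 to 2024-04-17 is 1100 days inclusive.
1100 = 7 × 157 + 1, so there are 157 full weeks plus 1 extra day.
Each full week contributes 5 weekdays (Mon–Fri): 157 × 5 = 785.
The 1 extra day is Wednesday — 1 of them qualifies.
Total: 785 + 1 = 786.

786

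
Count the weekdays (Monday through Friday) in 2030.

261

2030-01-01 is a Tuesday.
From 2030-01-01 to 2030-12-31 is 365 days inclusive.
365 = 7 × 52 + 1, so there are 52 full weeks plus 1 extra day.
Each full week contributes 5 weekdays (Mon–Fri): 52 × 5 = 260.
The 1 extra day is Tuesday — 1 of them qualifies.
Total: 260 + 1 = 261.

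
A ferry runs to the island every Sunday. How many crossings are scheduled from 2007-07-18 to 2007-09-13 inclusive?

8

2007-07-18 is a Wednesday.
From 2007-07-18 to 2007-09-13 is 58 days inclusive.
58 = 7 × 8 + 2, so there are 8 full weeks plus 2 extra days.
Each full week contributes one Sunday: 8 so far.
The 2 extra days are Wed, Thu — none qualify.
Total: 8 + 0 = 8.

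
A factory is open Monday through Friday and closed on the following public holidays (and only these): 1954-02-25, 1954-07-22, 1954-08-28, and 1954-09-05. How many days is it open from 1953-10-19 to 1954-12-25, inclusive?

308 business days

1953-10-19 is a Monday.
From 1953-10-19 to 1954-12-25 is 433 days inclusive.
433 = 7 × 61 + 6, so there are 61 full weeks plus 6 extra days.
Each full week contributes 5 weekdays (Mon–Fri): 61 × 5 = 305.
The 6 extra days are Monday, Tuesday, Wednesday, Thursday, Friday, Saturday — 5 of them qualify.
Total: 305 + 5 = 310.
Holidays: 1954-02-25 (Thu); 1954-07-22 (Thu); 1954-08-28 (Sat); 1954-09-05 (Sun).
2 of the 4 holidays fall on weekdays; the rest are weekends and were already excluded.
Business days: 310 − 2 = 308.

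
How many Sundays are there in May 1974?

1 May 1974 is a Wednesday.
That's 31 days from start to end, counting both.
31 = 7 × 4 + 3, so there are 4 full weeks plus 3 extra days.
Each full week contributes one Sunday: 4 so far.
The 3 extra days are Wednesday, Thursday, Friday — none qualify.
Total: 4 + 0 = 4.

4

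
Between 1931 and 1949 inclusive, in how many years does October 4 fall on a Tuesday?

Day of week of October 4 in each year:
1931: Sun, 1932: Tue ✓, 1933: Wed, 1934: Thu, 1935: Fri, 1936: Sun, 1937: Mon, 1938: Tue ✓, 1939: Wed, 1940: Fri, 1941: Sat, 1942: Sun, 1943: Mon, 1944: Wed, 1945: Thu, 1946: Fri, 1947: Sat, 1948: Mon, 1949: Tue ✓
Tuesdays: 1932, 1938, 1949.

3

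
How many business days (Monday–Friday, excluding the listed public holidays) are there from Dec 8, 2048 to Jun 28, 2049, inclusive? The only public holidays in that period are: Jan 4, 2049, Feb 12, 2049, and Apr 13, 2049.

Dec 8, 2048 is a Tuesday.
From Dec 8, 2048 to Jun 28, 2049 is 203 days inclusive.
203 = 7 × 29, so the span is exactly 29 full weeks.
Each full week contributes 5 weekdays (Mon–Fri): 29 × 5 = 145.
Total: 145.
Holidays: Jan 4, 2049 (Mon); Feb 12, 2049 (Fri); Apr 13, 2049 (Tue).
All 3 holidays fall on weekdays, so subtract 3.
Business days: 145 − 3 = 142.

142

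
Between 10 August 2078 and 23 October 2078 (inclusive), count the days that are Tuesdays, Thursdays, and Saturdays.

32

10 August 2078 is a Wednesday.
That's 75 days from start to end, counting both.
75 = 7 × 10 + 5, so there are 10 full weeks plus 5 extra days.
Each full week contributes 3 days from the set (Tue, Thu, Sat): 10 × 3 = 30.
The 5 extra days are Wed, Thu, Fri, Sat, Sun — 2 of them qualify.
Total: 30 + 2 = 32.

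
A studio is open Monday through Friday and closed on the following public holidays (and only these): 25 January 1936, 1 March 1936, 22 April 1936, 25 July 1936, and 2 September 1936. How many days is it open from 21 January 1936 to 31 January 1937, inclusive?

267 working days

21 January 1936 is a Tuesday.
The range spans 377 days (inclusive of both endpoints).
377 = 7 × 53 + 6, so there are 53 full weeks plus 6 extra days.
Each full week contributes 5 weekdays (Mon–Fri): 53 × 5 = 265.
The 6 extra days are Tue, Wed, Thu, Fri, Sat, Sun — 4 of them qualify.
Total: 265 + 4 = 269.
Holidays: 25 January 1936 (Sat); 1 March 1936 (Sun); 22 April 1936 (Wed); 25 July 1936 (Sat); 2 September 1936 (Wed).
2 of the 5 holidays fall on weekdays; the rest are weekends and were already excluded.
Business days: 269 − 2 = 267.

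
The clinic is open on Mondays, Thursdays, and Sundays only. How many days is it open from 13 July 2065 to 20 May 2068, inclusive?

447

13 July 2065 is a Monday.
From 13 July 2065 to 20 May 2068 is 1043 days inclusive.
1043 = 7 × 149, so the span is exactly 149 full weeks.
Each full week contributes 3 days from the set (Mon, Thu, Sun): 149 × 3 = 447.
Total: 447.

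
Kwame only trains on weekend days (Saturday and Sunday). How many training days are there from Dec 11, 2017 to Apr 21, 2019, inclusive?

Dec 11, 2017 is a Monday.
The range spans 497 days (inclusive of both endpoints).
497 = 7 × 71, so the span is exactly 71 full weeks.
Each full week contributes 2 weekend days (Sat, Sun): 71 × 2 = 142.
Total: 142.

142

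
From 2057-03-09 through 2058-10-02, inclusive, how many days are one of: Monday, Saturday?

164

2057-03-09 is a Friday.
The range spans 573 days (inclusive of both endpoints).
573 = 7 × 81 + 6, so there are 81 full weeks plus 6 extra days.
Each full week contributes 2 days from the set (Mon, Sat): 81 × 2 = 162.
The 6 extra days are Fri, Sat, Sun, Mon, Tue, Wed — 2 of them qualify.
Total: 162 + 2 = 164.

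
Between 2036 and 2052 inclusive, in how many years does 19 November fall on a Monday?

2

Day of week of November 19 in each year:
2036: Wed, 2037: Thu, 2038: Fri, 2039: Sat, 2040: Mon ✓, 2041: Tue, 2042: Wed, 2043: Thu, 2044: Sat, 2045: Sun, 2046: Mon ✓, 2047: Tue, 2048: Thu, 2049: Fri, 2050: Sat, 2051: Sun, 2052: Tue
Mondays: 2040, 2046.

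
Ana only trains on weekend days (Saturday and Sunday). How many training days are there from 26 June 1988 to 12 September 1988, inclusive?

23

26 June 1988 is a Sunday.
The range spans 79 days (inclusive of both endpoints).
79 = 7 × 11 + 2, so there are 11 full weeks plus 2 extra days.
Each full week contributes 2 weekend days (Sat, Sun): 11 × 2 = 22.
The 2 extra days are Sunday, Monday — 1 of them qualifies.
Total: 22 + 1 = 23.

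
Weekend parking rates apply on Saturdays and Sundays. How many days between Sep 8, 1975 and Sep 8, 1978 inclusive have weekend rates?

312

Sep 8, 1975 is a Monday.
From Sep 8, 1975 to Sep 8, 1978 is 1097 days inclusive.
1097 = 7 × 156 + 5, so there are 156 full weeks plus 5 extra days.
Each full week contributes 2 weekend days (Sat, Sun): 156 × 2 = 312.
The 5 extra days are Monday, Tuesday, Wednesday, Thursday, Friday — none qualify.
Total: 312 + 0 = 312.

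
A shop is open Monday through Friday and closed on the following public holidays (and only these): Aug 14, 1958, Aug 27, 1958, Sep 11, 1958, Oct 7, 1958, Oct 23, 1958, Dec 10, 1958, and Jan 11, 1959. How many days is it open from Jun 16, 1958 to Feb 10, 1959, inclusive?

166

Jun 16, 1958 is a Monday.
That's 240 days from start to end, counting both.
240 = 7 × 34 + 2, so there are 34 full weeks plus 2 extra days.
Each full week contributes 5 weekdays (Mon–Fri): 34 × 5 = 170.
The 2 extra days are Mon, Tue — 2 of them qualify.
Total: 170 + 2 = 172.
Holidays: Aug 14, 1958 (Thu); Aug 27, 1958 (Wed); Sep 11, 1958 (Thu); Oct 7, 1958 (Tue); Oct 23, 1958 (Thu); Dec 10, 1958 (Wed); Jan 11, 1959 (Sun).
6 of the 7 holidays fall on weekdays; the rest are weekends and were already excluded.
Business days: 172 − 6 = 166.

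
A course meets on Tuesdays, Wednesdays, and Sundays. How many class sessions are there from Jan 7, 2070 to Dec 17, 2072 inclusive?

Jan 7, 2070 is a Tuesday.
From Jan 7, 2070 to Dec 17, 2072 is 1076 days inclusive.
1076 = 7 × 153 + 5, so there are 153 full weeks plus 5 extra days.
Each full week contributes 3 days from the set (Tue, Wed, Sun): 153 × 3 = 459.
The 5 extra days are Tue, Wed, Thu, Fri, Sat — 2 of them qualify.
Total: 459 + 2 = 461.

461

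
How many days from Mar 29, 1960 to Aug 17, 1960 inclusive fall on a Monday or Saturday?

40

Mar 29, 1960 is a Tuesday.
From Mar 29, 1960 to Aug 17, 1960 is 142 days inclusive.
142 = 7 × 20 + 2, so there are 20 full weeks plus 2 extra days.
Each full week contributes 2 days from the set (Mon, Sat): 20 × 2 = 40.
The 2 extra days are Tue, Wed — none qualify.
Total: 40 + 0 = 40.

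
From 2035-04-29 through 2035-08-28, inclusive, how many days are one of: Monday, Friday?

2035-04-29 is a Sunday.
That's 122 days from start to end, counting both.
122 = 7 × 17 + 3, so there are 17 full weeks plus 3 extra days.
Each full week contributes 2 days from the set (Mon, Fri): 17 × 2 = 34.
The 3 extra days are Sun, Mon, Tue — 1 of them qualifies.
Total: 34 + 1 = 35.

35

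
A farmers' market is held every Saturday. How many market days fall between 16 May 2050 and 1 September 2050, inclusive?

15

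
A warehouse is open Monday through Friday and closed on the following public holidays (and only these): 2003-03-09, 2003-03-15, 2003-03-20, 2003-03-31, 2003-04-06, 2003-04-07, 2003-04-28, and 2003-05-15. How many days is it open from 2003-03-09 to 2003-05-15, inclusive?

2003-03-09 is a Sunday.
That's 68 days from start to end, counting both.
68 = 7 × 9 + 5, so there are 9 full weeks plus 5 extra days.
Each full week contributes 5 weekdays (Mon–Fri): 9 × 5 = 45.
The 5 extra days are Sun, Mon, Tue, Wed, Thu — 4 of them qualify.
Total: 45 + 4 = 49.
Holidays: 2003-03-09 (Sun); 2003-03-15 (Sat); 2003-03-20 (Thu); 2003-03-31 (Mon); 2003-04-06 (Sun); 2003-04-07 (Mon); 2003-04-28 (Mon); 2003-05-15 (Thu).
5 of the 8 holidays fall on weekdays; the rest are weekends and were already excluded.
Business days: 49 − 5 = 44.

44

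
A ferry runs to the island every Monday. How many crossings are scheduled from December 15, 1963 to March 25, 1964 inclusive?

December 15, 1963 is a Sunday.
From December 15, 1963 to March 25, 1964 is 102 days inclusive.
102 = 7 × 14 + 4, so there are 14 full weeks plus 4 extra days.
Each full week contributes one Monday: 14 so far.
The 4 extra days are Sunday, Monday, Tuesday, Wednesday — 1 of them qualifies.
Total: 14 + 1 = 15.

15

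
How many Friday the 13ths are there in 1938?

The 13th falls on a Friday when the month's 13th has weekday Fri.
Jan 13 is Thu; Feb 13 is Sun; Mar 13 is Sun; Apr 13 is Wed; May 13 is Fri ✓; Jun 13 is Mon; Jul 13 is Wed; Aug 13 is Sat; Sep 13 is Tue; Oct 13 is Thu; Nov 13 is Sun; Dec 13 is Tue.
Friday the 13ths: May.

1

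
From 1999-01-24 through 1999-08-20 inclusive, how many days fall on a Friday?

1999-01-24 is a Sunday.
From 1999-01-24 to 1999-08-20 is 209 days inclusive.
209 = 7 × 29 + 6, so there are 29 full weeks plus 6 extra days.
Each full week contributes one Friday: 29 so far.
The 6 extra days are Sunday, Monday, Tuesday, Wednesday, Thursday, Friday — 1 of them qualifies.
Total: 29 + 1 = 30.

30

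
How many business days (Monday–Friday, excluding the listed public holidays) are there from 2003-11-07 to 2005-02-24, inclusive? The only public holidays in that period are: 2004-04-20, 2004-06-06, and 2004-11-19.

338 business days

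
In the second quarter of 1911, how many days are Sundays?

13

1911-04-01 is a Saturday.
The range spans 91 days (inclusive of both endpoints).
91 = 7 × 13, so the span is exactly 13 full weeks.
Each full week contributes one Sunday: 13 so far.
Total: 13.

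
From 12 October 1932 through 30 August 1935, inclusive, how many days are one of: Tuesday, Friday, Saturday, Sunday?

601

12 October 1932 is a Wednesday.
The range spans 1053 days (inclusive of both endpoints).
1053 = 7 × 150 + 3, so there are 150 full weeks plus 3 extra days.
Each full week contributes 4 days from the set (Tue, Fri, Sat, Sun): 150 × 4 = 600.
The 3 extra days are Wed, Thu, Fri — 1 of them qualifies.
Total: 600 + 1 = 601.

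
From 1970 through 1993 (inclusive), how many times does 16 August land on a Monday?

Day of week of August 16 in each year:
1970: Sun, 1971: Mon ✓, 1972: Wed, 1973: Thu, 1974: Fri, 1975: Sat, 1976: Mon ✓, 1977: Tue, 1978: Wed, 1979: Thu, 1980: Sat, 1981: Sun, 1982: Mon ✓, 1983: Tue, 1984: Thu, 1985: Fri, 1986: Sat, 1987: Sun, 1988: Tue, 1989: Wed, 1990: Thu, 1991: Fri, 1992: Sun, 1993: Mon ✓
Mondays: 1971, 1976, 1982, 1993.

4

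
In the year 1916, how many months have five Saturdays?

5

A month has five Saturdays exactly when Saturday falls within its first (length − 28) days.
Jan: 31 days, starts Sat → 5 of Sat, Sun, Mon ✓
Feb: 29 days, starts Tue → 5 of Tue
Mar: 31 days, starts Wed → 5 of Wed, Thu, Fri
Apr: 30 days, starts Sat → 5 of Sat, Sun ✓
May: 31 days, starts Mon → 5 of Mon, Tue, Wed
Jun: 30 days, starts Thu → 5 of Thu, Fri
Jul: 31 days, starts Sat → 5 of Sat, Sun, Mon ✓
Aug: 31 days, starts Tue → 5 of Tue, Wed, Thu
Sep: 30 days, starts Fri → 5 of Fri, Sat ✓
Oct: 31 days, starts Sun → 5 of Sun, Mon, Tue
Nov: 30 days, starts Wed → 5 of Wed, Thu
Dec: 31 days, starts Fri → 5 of Fri, Sat, Sun ✓
Months with five Saturdays: Jan, Apr, Jul, Sep, Dec.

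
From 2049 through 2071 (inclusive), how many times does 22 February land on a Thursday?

Day of week of February 22 in each year:
2049: Mon, 2050: Tue, 2051: Wed, 2052: Thu ✓, 2053: Sat, 2054: Sun, 2055: Mon, 2056: Tue, 2057: Thu ✓, 2058: Fri, 2059: Sat, 2060: Sun, 2061: Tue, 2062: Wed, 2063: Thu ✓, 2064: Fri, 2065: Sun, 2066: Mon, 2067: Tue, 2068: Wed, 2069: Fri, 2070: Sat, 2071: Sun
Thursdays: 2052, 2057, 2063.

3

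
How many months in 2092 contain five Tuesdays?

A month has five Tuesdays exactly when Tuesday falls within its first (length − 28) days.
Jan: 31 days, starts Tue → 5 of Tue, Wed, Thu ✓
Feb: 29 days, starts Fri → 5 of Fri
Mar: 31 days, starts Sat → 5 of Sat, Sun, Mon
Apr: 30 days, starts Tue → 5 of Tue, Wed ✓
May: 31 days, starts Thu → 5 of Thu, Fri, Sat
Jun: 30 days, starts Sun → 5 of Sun, Mon
Jul: 31 days, starts Tue → 5 of Tue, Wed, Thu ✓
Aug: 31 days, starts Fri → 5 of Fri, Sat, Sun
Sep: 30 days, starts Mon → 5 of Mon, Tue ✓
Oct: 31 days, starts Wed → 5 of Wed, Thu, Fri
Nov: 30 days, starts Sat → 5 of Sat, Sun
Dec: 31 days, starts Mon → 5 of Mon, Tue, Wed ✓
Months with five Tuesdays: Jan, Apr, Jul, Sep, Dec.

5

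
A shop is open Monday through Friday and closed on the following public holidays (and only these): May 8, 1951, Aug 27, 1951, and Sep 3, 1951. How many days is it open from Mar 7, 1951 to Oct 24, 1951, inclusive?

Mar 7, 1951 is a Wednesday.
From Mar 7, 1951 to Oct 24, 1951 is 232 days inclusive.
232 = 7 × 33 + 1, so there are 33 full weeks plus 1 extra day.
Each full week contributes 5 weekdays (Mon–Fri): 33 × 5 = 165.
The 1 extra day is Wed — 1 of them qualifies.
Total: 165 + 1 = 166.
Holidays: May 8, 1951 (Tue); Aug 27, 1951 (Mon); Sep 3, 1951 (Mon).
All 3 holidays fall on weekdays, so subtract 3.
Business days: 166 − 3 = 163.

163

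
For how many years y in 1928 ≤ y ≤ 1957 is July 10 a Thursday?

Day of week of July 10 in each year:
1928: Tue, 1929: Wed, 1930: Thu ✓, 1931: Fri, 1932: Sun, 1933: Mon, 1934: Tue, 1935: Wed, 1936: Fri, 1937: Sat, 1938: Sun, 1939: Mon, 1940: Wed, 1941: Thu ✓, 1942: Fri, 1943: Sat, 1944: Mon, 1945: Tue, 1946: Wed, 1947: Thu ✓, 1948: Sat, 1949: Sun, 1950: Mon, 1951: Tue, 1952: Thu ✓, 1953: Fri, 1954: Sat, 1955: Sun, 1956: Tue, 1957: Wed
Thursdays: 1930, 1941, 1947, 1952.

4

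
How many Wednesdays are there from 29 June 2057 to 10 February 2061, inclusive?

189

29 June 2057 is a Friday.
The range spans 1323 days (inclusive of both endpoints).
1323 = 7 × 189, so the span is exactly 189 full weeks.
Each full week contributes one Wednesday: 189 so far.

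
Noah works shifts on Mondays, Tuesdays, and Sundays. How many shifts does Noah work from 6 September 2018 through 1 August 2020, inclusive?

6 September 2018 is a Thursday.
That's 696 days from start to end, counting both.
696 = 7 × 99 + 3, so there are 99 full weeks plus 3 extra days.
Each full week contributes 3 days from the set (Mon, Tue, Sun): 99 × 3 = 297.
The 3 extra days are Thursday, Friday, Saturday — none qualify.
Total: 297 + 0 = 297.

297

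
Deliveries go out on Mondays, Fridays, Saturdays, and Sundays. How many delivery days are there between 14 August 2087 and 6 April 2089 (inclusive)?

344

14 August 2087 is a Thursday.
The range spans 602 days (inclusive of both endpoints).
602 = 7 × 86, so the span is exactly 86 full weeks.
Each full week contributes 4 days from the set (Mon, Fri, Sat, Sun): 86 × 4 = 344.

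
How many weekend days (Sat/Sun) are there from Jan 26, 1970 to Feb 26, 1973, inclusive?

322

Jan 26, 1970 is a Monday.
That's 1128 days from start to end, counting both.
1128 = 7 × 161 + 1, so there are 161 full weeks plus 1 extra day.
Each full week contributes 2 weekend days (Sat, Sun): 161 × 2 = 322.
The 1 extra day is Monday — none qualify.
Total: 322 + 0 = 322.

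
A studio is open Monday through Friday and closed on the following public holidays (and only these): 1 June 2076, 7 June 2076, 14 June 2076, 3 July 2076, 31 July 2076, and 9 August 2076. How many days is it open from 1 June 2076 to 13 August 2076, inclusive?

1 June 2076 is a Monday.
That's 74 days from start to end, counting both.
74 = 7 × 10 + 4, so there are 10 full weeks plus 4 extra days.
Each full week contributes 5 weekdays (Mon–Fri): 10 × 5 = 50.
The 4 extra days are Monday, Tuesday, Wednesday, Thursday — 4 of them qualify.
Total: 50 + 4 = 54.
Holidays: 1 June 2076 (Mon); 7 June 2076 (Sun); 14 June 2076 (Sun); 3 July 2076 (Fri); 31 July 2076 (Fri); 9 August 2076 (Sun).
3 of the 6 holidays fall on weekdays; the rest are weekends and were already excluded.
Business days: 54 − 3 = 51.

51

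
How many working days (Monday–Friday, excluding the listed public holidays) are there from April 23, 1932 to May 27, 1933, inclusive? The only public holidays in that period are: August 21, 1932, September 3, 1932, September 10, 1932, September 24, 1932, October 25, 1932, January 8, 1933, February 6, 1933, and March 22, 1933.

282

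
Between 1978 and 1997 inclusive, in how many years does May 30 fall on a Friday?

3

Day of week of May 30 in each year:
1978: Tue, 1979: Wed, 1980: Fri ✓, 1981: Sat, 1982: Sun, 1983: Mon, 1984: Wed, 1985: Thu, 1986: Fri ✓, 1987: Sat, 1988: Mon, 1989: Tue, 1990: Wed, 1991: Thu, 1992: Sat, 1993: Sun, 1994: Mon, 1995: Tue, 1996: Thu, 1997: Fri ✓
Fridays: 1980, 1986, 1997.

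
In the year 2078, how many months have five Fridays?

A month has five Fridays exactly when Friday falls within its first (length − 28) days.
Jan: 31 days, starts Sat → 5 of Sat, Sun, Mon
Feb: 28 days, starts Tue → 5 of (none)
Mar: 31 days, starts Tue → 5 of Tue, Wed, Thu
Apr: 30 days, starts Fri → 5 of Fri, Sat ✓
May: 31 days, starts Sun → 5 of Sun, Mon, Tue
Jun: 30 days, starts Wed → 5 of Wed, Thu
Jul: 31 days, starts Fri → 5 of Fri, Sat, Sun ✓
Aug: 31 days, starts Mon → 5 of Mon, Tue, Wed
Sep: 30 days, starts Thu → 5 of Thu, Fri ✓
Oct: 31 days, starts Sat → 5 of Sat, Sun, Mon
Nov: 30 days, starts Tue → 5 of Tue, Wed
Dec: 31 days, starts Thu → 5 of Thu, Fri, Sat ✓
Months with five Fridays: Apr, Jul, Sep, Dec.

4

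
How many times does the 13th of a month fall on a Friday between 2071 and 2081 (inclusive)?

19

Friday-the-13ths by year:
2071: Feb, Mar, Nov
2072: May
2073: Jan, Oct
2074: Apr, Jul
2075: Sep, Dec
2076: Mar, Nov
2077: Aug
2078: May
2079: Jan, Oct
2080: Sep, Dec
2081: Jun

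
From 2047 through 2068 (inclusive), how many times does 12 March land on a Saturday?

Day of week of March 12 in each year:
2047: Tue, 2048: Thu, 2049: Fri, 2050: Sat ✓, 2051: Sun, 2052: Tue, 2053: Wed, 2054: Thu, 2055: Fri, 2056: Sun, 2057: Mon, 2058: Tue, 2059: Wed, 2060: Fri, 2061: Sat ✓, 2062: Sun, 2063: Mon, 2064: Wed, 2065: Thu, 2066: Fri, 2067: Sat ✓, 2068: Mon
Saturdays: 2050, 2061, 2067.

3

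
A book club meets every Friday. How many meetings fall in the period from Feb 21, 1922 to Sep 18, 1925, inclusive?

187 Fridays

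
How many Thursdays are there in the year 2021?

52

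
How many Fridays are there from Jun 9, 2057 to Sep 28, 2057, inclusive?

16

Jun 9, 2057 is a Saturday.
That's 112 days from start to end, counting both.
112 = 7 × 16, so the span is exactly 16 full weeks.
Each full week contributes one Friday: 16 so far.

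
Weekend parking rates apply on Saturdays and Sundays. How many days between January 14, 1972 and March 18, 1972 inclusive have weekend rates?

19

January 14, 1972 is a Friday.
The range spans 65 days (inclusive of both endpoints).
65 = 7 × 9 + 2, so there are 9 full weeks plus 2 extra days.
Each full week contributes 2 weekend days (Sat, Sun): 9 × 2 = 18.
The 2 extra days are Friday, Saturday — 1 of them qualifies.
Total: 18 + 1 = 19.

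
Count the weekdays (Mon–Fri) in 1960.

261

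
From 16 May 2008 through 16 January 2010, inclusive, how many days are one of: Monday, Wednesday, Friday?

16 May 2008 is a Friday.
That's 611 days from start to end, counting both.
611 = 7 × 87 + 2, so there are 87 full weeks plus 2 extra days.
Each full week contributes 3 days from the set (Mon, Wed, Fri): 87 × 3 = 261.
The 2 extra days are Friday, Saturday — 1 of them qualifies.
Total: 261 + 1 = 262.

262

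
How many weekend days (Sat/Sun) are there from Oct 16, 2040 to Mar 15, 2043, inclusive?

252

Oct 16, 2040 is a Tuesday.
That's 881 days from start to end, counting both.
881 = 7 × 125 + 6, so there are 125 full weeks plus 6 extra days.
Each full week contributes 2 weekend days (Sat, Sun): 125 × 2 = 250.
The 6 extra days are Tue, Wed, Thu, Fri, Sat, Sun — 2 of them qualify.
Total: 250 + 2 = 252.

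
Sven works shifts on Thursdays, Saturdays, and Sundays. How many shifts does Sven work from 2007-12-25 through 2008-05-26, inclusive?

66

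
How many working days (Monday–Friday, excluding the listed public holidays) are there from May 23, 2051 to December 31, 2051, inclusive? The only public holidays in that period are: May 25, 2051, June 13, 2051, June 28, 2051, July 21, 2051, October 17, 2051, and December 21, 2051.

May 23, 2051 is a Tuesday.
The range spans 223 days (inclusive of both endpoints).
223 = 7 × 31 + 6, so there are 31 full weeks plus 6 extra days.
Each full week contributes 5 weekdays (Mon–Fri): 31 × 5 = 155.
The 6 extra days are Tue, Wed, Thu, Fri, Sat, Sun — 4 of them qualify.
Total: 155 + 4 = 159.
Holidays: May 25, 2051 (Thu); June 13, 2051 (Tue); June 28, 2051 (Wed); July 21, 2051 (Fri); October 17, 2051 (Tue); December 21, 2051 (Thu).
All 6 holidays fall on weekdays, so subtract 6.
Business days: 159 − 6 = 153.

153 working days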